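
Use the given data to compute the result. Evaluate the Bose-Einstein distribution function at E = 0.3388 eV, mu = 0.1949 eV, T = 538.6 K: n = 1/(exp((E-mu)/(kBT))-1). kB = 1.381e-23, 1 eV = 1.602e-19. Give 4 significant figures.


Step 1: (E - mu) = 0.1439 eV
Step 2: x = (E-mu)*eV/(kB*T) = 0.1439*1.602e-19/(1.381e-23*538.6) = 3.099
Step 3: exp(x) = 22.18
Step 4: n = 1/(exp(x)-1) = 0.04721

0.04721


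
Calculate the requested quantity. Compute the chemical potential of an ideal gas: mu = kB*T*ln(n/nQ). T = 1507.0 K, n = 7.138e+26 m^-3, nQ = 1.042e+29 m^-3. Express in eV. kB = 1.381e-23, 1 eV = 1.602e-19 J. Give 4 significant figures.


Step 1: n/nQ = 7.138e+26/1.042e+29 = 0.00685
Step 2: ln(n/nQ) = -4.983
Step 3: mu = kB*T*ln(n/nQ) = 2.081e-20*-4.983 = -1.037e-19 J
Step 4: Convert to eV: -1.037e-19/1.602e-19 = -0.6474 eV

-0.6474


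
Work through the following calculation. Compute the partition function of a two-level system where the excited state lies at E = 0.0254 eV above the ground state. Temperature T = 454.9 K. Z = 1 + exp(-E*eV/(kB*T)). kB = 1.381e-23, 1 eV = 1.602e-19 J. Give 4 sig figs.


Step 1: Compute beta*E = E*eV/(kB*T) = 0.0254*1.602e-19/(1.381e-23*454.9) = 0.6477
Step 2: exp(-beta*E) = exp(-0.6477) = 0.5232
Step 3: Z = 1 + 0.5232 = 1.523

1.523


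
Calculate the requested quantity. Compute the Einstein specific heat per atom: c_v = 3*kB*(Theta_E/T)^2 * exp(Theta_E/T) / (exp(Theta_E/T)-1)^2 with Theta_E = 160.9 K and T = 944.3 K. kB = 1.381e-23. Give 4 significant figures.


Step 1: x = Theta_E/T = 160.9/944.3 = 0.1704
Step 2: x^2 = 0.02903
Step 3: exp(x) = 1.186
Step 4: c_v = 3*1.381e-23*0.02903*1.186/(1.186-1)^2 = 4.133e-23

4.133e-23


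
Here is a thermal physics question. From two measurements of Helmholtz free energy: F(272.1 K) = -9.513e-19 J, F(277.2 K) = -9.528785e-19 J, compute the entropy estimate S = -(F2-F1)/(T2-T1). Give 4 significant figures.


Step 1: dF = F2 - F1 = -9.528785e-19 - (-9.513e-19) = -1.5785e-21 J
Step 2: dT = T2 - T1 = 277.2 - 272.1 = 5.1 K
Step 3: S = -dF/dT = -(-1.5785e-21)/5.1 = 3.095e-22 J/K

3.095e-22


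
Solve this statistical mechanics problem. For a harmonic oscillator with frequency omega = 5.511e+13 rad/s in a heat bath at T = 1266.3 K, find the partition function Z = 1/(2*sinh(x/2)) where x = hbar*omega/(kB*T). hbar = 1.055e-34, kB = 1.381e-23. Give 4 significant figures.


Step 1: Compute x = hbar*omega/(kB*T) = 1.055e-34*5.511e+13/(1.381e-23*1266.3) = 0.3325
Step 2: x/2 = 0.1662
Step 3: sinh(x/2) = 0.167
Step 4: Z = 1/(2*0.167) = 2.994

2.994


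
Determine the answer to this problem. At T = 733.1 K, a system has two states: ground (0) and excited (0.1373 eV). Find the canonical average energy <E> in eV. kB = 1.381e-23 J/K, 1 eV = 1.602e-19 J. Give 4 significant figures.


Step 1: beta*E = 0.1373*1.602e-19/(1.381e-23*733.1) = 2.173
Step 2: exp(-beta*E) = 0.1139
Step 3: <E> = 0.1373*0.1139/(1+0.1139) = 0.01404 eV

0.01404


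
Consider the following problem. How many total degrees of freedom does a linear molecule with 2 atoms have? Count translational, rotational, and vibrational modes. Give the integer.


Step 1: Translational DOF = 3
Step 2: Rotational DOF (linear) = 2
Step 3: Vibrational DOF = 3*2 - 5 = 1
Step 4: Total = 3 + 2 + 1 = 6

6


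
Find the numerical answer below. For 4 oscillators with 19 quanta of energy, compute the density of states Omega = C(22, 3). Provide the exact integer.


Step 1: Use binomial coefficient C(22, 3)
Step 2: Numerator = 22! / 19!
Step 3: Denominator = 3!
Step 4: Omega = 1540

1540


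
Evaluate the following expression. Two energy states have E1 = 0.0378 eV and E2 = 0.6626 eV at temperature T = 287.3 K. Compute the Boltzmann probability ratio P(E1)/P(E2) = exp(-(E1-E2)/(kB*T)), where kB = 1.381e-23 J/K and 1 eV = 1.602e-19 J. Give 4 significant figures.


Step 1: Compute energy difference dE = E1 - E2 = 0.0378 - 0.6626 = -0.6248 eV
Step 2: Convert to Joules: dE_J = -0.6248 * 1.602e-19 = -1.001e-19 J
Step 3: Compute exponent = -dE_J / (kB * T) = -(-1.001e-19) / (1.381e-23 * 287.3) = 25.23
Step 4: P(E1)/P(E2) = exp(25.23) = 9.04e+10

9.04e+10


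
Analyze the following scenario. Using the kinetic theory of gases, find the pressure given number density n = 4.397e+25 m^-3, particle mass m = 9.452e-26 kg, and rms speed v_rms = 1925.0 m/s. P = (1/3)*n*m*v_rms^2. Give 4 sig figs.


Step 1: v_rms^2 = 1925.0^2 = 3.706e+06
Step 2: n*m = 4.397e+25*9.452e-26 = 4.156
Step 3: P = (1/3)*4.156*3.706e+06 = 5.134e+06 Pa

5.134e+06


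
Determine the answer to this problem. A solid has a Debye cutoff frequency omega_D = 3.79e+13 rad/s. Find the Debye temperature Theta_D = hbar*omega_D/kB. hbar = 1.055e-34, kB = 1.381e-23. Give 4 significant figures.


Step 1: hbar*omega_D = 1.055e-34 * 3.79e+13 = 3.998e-21 J
Step 2: Theta_D = 3.998e-21 / 1.381e-23
Step 3: Theta_D = 289.5 K

289.5


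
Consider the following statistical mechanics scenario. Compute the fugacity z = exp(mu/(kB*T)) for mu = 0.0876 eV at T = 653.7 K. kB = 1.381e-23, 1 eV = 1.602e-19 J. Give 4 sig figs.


Step 1: Convert mu to Joules: 0.0876*1.602e-19 = 1.403e-20 J
Step 2: kB*T = 1.381e-23*653.7 = 9.028e-21 J
Step 3: mu/(kB*T) = 1.555
Step 4: z = exp(1.555) = 4.733

4.733


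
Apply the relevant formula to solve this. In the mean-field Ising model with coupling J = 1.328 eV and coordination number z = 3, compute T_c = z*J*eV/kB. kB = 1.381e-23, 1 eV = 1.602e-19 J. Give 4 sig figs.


Step 1: z*J = 3*1.328 = 3.984 eV
Step 2: Convert to Joules: 3.984*1.602e-19 = 6.382e-19 J
Step 3: T_c = 6.382e-19 / 1.381e-23 = 4.622e+04 K

4.622e+04


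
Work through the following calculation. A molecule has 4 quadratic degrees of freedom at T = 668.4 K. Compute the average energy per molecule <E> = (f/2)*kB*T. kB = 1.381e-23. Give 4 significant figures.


Step 1: f/2 = 4/2 = 2
Step 2: kB*T = 1.381e-23 * 668.4 = 9.231e-21
Step 3: <E> = 2 * 9.231e-21 = 1.846e-20 J

1.846e-20


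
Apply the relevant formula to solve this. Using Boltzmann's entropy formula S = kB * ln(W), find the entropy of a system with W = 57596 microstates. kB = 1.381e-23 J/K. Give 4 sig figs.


Step 1: ln(W) = ln(57596) = 10.96
Step 2: S = kB * ln(W) = 1.381e-23 * 10.96
Step 3: S = 1.514e-22 J/K

1.514e-22


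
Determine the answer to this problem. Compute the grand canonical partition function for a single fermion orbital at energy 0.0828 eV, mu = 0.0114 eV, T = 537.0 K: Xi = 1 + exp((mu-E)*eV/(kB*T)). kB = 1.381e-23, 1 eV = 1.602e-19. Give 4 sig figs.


Step 1: (mu - E) = 0.0114 - 0.0828 = -0.0714 eV
Step 2: x = (mu-E)*eV/(kB*T) = -0.0714*1.602e-19/(1.381e-23*537.0) = -1.542
Step 3: exp(x) = 0.2139
Step 4: Xi = 1 + 0.2139 = 1.214

1.214


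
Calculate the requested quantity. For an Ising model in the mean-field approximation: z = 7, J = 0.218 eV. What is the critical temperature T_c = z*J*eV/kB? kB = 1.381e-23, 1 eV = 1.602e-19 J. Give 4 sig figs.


Step 1: z*J = 7*0.218 = 1.526 eV
Step 2: Convert to Joules: 1.526*1.602e-19 = 2.445e-19 J
Step 3: T_c = 2.445e-19 / 1.381e-23 = 1.77e+04 K

1.77e+04


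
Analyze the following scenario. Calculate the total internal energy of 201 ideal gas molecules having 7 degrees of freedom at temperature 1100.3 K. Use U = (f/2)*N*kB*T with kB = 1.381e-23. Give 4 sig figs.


Step 1: f/2 = 7/2 = 3.5
Step 2: N*kB*T = 201*1.381e-23*1100.3 = 3.054e-18
Step 3: U = 3.5 * 3.054e-18 = 1.069e-17 J

1.069e-17


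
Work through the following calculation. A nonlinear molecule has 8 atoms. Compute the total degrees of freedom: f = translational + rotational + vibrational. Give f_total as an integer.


Step 1: Translational DOF = 3
Step 2: Rotational DOF (nonlinear) = 3
Step 3: Vibrational DOF = 3*8 - 6 = 18
Step 4: Total = 3 + 3 + 18 = 24

24


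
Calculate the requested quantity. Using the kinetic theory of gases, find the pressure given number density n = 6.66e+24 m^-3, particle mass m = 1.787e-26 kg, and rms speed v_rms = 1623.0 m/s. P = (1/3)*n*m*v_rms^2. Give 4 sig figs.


Step 1: v_rms^2 = 1623.0^2 = 2.634e+06
Step 2: n*m = 6.66e+24*1.787e-26 = 0.119
Step 3: P = (1/3)*0.119*2.634e+06 = 1.045e+05 Pa

1.045e+05


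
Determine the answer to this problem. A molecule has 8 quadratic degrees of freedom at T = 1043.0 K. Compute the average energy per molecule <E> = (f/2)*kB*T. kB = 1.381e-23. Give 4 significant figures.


Step 1: f/2 = 8/2 = 4
Step 2: kB*T = 1.381e-23 * 1043.0 = 1.44e-20
Step 3: <E> = 4 * 1.44e-20 = 5.762e-20 J

5.762e-20


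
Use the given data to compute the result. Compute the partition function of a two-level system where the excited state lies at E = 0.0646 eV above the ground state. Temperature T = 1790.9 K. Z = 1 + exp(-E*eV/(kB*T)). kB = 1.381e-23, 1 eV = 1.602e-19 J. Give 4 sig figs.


Step 1: Compute beta*E = E*eV/(kB*T) = 0.0646*1.602e-19/(1.381e-23*1790.9) = 0.4184
Step 2: exp(-beta*E) = exp(-0.4184) = 0.6581
Step 3: Z = 1 + 0.6581 = 1.658

1.658


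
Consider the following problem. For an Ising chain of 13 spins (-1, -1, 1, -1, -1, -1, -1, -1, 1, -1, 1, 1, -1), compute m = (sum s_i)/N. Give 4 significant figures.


Step 1: Count up spins (+1): 4, down spins (-1): 9
Step 2: Total magnetization M = 4 - 9 = -5
Step 3: m = M/N = -5/13 = -0.3846

-0.3846


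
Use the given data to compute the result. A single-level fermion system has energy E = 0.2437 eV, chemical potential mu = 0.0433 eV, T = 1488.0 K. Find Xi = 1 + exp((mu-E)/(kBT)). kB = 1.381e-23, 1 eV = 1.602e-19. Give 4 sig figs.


Step 1: (mu - E) = 0.0433 - 0.2437 = -0.2004 eV
Step 2: x = (mu-E)*eV/(kB*T) = -0.2004*1.602e-19/(1.381e-23*1488.0) = -1.562
Step 3: exp(x) = 0.2097
Step 4: Xi = 1 + 0.2097 = 1.21

1.21


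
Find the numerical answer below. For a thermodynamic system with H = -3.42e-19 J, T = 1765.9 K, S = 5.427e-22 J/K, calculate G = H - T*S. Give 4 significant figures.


Step 1: T*S = 1765.9 * 5.427e-22 = 9.584e-19 J
Step 2: G = H - T*S = -3.42e-19 - 9.584e-19
Step 3: G = -1.3e-18 J

-1.3e-18


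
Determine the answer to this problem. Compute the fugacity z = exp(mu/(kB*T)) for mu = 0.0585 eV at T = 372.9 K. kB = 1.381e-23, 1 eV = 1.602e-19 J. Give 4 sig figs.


Step 1: Convert mu to Joules: 0.0585*1.602e-19 = 9.372e-21 J
Step 2: kB*T = 1.381e-23*372.9 = 5.15e-21 J
Step 3: mu/(kB*T) = 1.82
Step 4: z = exp(1.82) = 6.171

6.171


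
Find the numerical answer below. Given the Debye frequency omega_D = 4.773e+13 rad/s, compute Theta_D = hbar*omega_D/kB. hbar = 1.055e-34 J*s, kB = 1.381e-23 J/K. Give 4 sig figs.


Step 1: hbar*omega_D = 1.055e-34 * 4.773e+13 = 5.036e-21 J
Step 2: Theta_D = 5.036e-21 / 1.381e-23
Step 3: Theta_D = 364.6 K

364.6


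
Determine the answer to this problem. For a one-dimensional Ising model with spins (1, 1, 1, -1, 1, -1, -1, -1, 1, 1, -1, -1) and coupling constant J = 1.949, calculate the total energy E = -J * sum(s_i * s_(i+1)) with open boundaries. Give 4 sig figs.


Step 1: Nearest-neighbor products: 1, 1, -1, -1, -1, 1, 1, -1, 1, -1, 1
Step 2: Sum of products = 1
Step 3: E = -1.949 * 1 = -1.949

-1.949


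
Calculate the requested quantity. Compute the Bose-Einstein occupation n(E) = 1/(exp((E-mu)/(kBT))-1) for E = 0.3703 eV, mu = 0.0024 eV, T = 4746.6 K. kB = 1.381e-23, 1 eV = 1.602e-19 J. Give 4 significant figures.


Step 1: (E - mu) = 0.3679 eV
Step 2: x = (E-mu)*eV/(kB*T) = 0.3679*1.602e-19/(1.381e-23*4746.6) = 0.8991
Step 3: exp(x) = 2.457
Step 4: n = 1/(exp(x)-1) = 0.6861

0.6861


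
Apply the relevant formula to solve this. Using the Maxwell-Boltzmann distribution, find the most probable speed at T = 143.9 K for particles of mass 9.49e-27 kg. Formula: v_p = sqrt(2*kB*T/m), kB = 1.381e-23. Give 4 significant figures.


Step 1: Numerator = 2*kB*T = 2*1.381e-23*143.9 = 3.975e-21
Step 2: Ratio = 3.975e-21 / 9.49e-27 = 4.188e+05
Step 3: v_p = sqrt(4.188e+05) = 647.2 m/s

647.2


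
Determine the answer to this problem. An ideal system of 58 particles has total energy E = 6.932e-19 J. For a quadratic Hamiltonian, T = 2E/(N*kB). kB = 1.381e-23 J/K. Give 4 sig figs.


Step 1: Numerator = 2*E = 2*6.932e-19 = 1.386e-18 J
Step 2: Denominator = N*kB = 58*1.381e-23 = 8.01e-22
Step 3: T = 1.386e-18 / 8.01e-22 = 1731 K

1731


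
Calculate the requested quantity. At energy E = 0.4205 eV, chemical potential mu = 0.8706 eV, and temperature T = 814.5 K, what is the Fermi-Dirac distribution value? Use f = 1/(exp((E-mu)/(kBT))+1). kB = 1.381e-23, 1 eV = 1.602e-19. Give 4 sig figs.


Step 1: (E - mu) = 0.4205 - 0.8706 = -0.4501 eV
Step 2: Convert: (E-mu)*eV = -7.211e-20 J
Step 3: x = (E-mu)*eV/(kB*T) = -6.41
Step 4: f = 1/(exp(-6.41)+1) = 0.9984

0.9984


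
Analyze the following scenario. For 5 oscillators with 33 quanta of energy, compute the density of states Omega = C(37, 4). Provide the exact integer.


Step 1: Use binomial coefficient C(37, 4)
Step 2: Numerator = 37! / 33!
Step 3: Denominator = 4!
Step 4: Omega = 66045

66045


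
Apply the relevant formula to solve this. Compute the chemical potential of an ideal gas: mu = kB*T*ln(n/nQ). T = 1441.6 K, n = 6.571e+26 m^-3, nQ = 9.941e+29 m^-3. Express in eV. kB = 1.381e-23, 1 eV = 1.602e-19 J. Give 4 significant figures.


Step 1: n/nQ = 6.571e+26/9.941e+29 = 0.000661
Step 2: ln(n/nQ) = -7.322
Step 3: mu = kB*T*ln(n/nQ) = 1.991e-20*-7.322 = -1.458e-19 J
Step 4: Convert to eV: -1.458e-19/1.602e-19 = -0.9099 eV

-0.9099


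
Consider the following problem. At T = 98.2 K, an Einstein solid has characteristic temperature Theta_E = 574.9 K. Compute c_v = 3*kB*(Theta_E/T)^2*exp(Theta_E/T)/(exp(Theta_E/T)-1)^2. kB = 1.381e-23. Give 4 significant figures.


Step 1: x = Theta_E/T = 574.9/98.2 = 5.854
Step 2: x^2 = 34.27
Step 3: exp(x) = 348.8
Step 4: c_v = 3*1.381e-23*34.27*348.8/(348.8-1)^2 = 4.095e-24

4.095e-24


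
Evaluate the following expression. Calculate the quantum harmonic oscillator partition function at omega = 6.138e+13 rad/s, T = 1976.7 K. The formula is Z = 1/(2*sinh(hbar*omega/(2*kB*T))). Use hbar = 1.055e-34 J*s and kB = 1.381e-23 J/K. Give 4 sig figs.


Step 1: Compute x = hbar*omega/(kB*T) = 1.055e-34*6.138e+13/(1.381e-23*1976.7) = 0.2372
Step 2: x/2 = 0.1186
Step 3: sinh(x/2) = 0.1189
Step 4: Z = 1/(2*0.1189) = 4.206

4.206


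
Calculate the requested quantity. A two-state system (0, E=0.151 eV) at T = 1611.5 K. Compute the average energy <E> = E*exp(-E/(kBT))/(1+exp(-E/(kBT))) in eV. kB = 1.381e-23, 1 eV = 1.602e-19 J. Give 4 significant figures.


Step 1: beta*E = 0.151*1.602e-19/(1.381e-23*1611.5) = 1.087
Step 2: exp(-beta*E) = 0.3372
Step 3: <E> = 0.151*0.3372/(1+0.3372) = 0.03808 eV

0.03808


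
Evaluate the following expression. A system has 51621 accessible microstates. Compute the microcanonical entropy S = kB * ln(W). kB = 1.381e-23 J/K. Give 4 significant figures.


Step 1: ln(W) = ln(51621) = 10.85
Step 2: S = kB * ln(W) = 1.381e-23 * 10.85
Step 3: S = 1.499e-22 J/K

1.499e-22


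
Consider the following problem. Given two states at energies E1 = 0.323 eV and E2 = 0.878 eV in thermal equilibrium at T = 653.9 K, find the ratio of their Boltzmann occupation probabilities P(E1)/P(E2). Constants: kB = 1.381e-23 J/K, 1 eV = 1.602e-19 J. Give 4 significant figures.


Step 1: Compute energy difference dE = E1 - E2 = 0.323 - 0.878 = -0.555 eV
Step 2: Convert to Joules: dE_J = -0.555 * 1.602e-19 = -8.891e-20 J
Step 3: Compute exponent = -dE_J / (kB * T) = -(-8.891e-20) / (1.381e-23 * 653.9) = 9.846
Step 4: P(E1)/P(E2) = exp(9.846) = 1.888e+04

1.888e+04


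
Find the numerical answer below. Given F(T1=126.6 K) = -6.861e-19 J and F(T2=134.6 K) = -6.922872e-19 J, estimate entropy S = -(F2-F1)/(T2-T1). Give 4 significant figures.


Step 1: dF = F2 - F1 = -6.922872e-19 - (-6.861e-19) = -6.1872e-21 J
Step 2: dT = T2 - T1 = 134.6 - 126.6 = 8 K
Step 3: S = -dF/dT = -(-6.1872e-21)/8 = 7.734e-22 J/K

7.734e-22


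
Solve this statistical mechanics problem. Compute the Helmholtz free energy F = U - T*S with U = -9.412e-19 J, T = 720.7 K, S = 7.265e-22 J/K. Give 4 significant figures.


Step 1: T*S = 720.7 * 7.265e-22 = 5.236e-19 J
Step 2: F = U - T*S = -9.412e-19 - 5.236e-19
Step 3: F = -1.465e-18 J

-1.465e-18


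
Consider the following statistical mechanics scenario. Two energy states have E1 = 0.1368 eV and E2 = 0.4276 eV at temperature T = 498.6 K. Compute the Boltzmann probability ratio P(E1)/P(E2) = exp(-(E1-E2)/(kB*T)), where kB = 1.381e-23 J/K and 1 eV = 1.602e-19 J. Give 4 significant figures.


Step 1: Compute energy difference dE = E1 - E2 = 0.1368 - 0.4276 = -0.2908 eV
Step 2: Convert to Joules: dE_J = -0.2908 * 1.602e-19 = -4.659e-20 J
Step 3: Compute exponent = -dE_J / (kB * T) = -(-4.659e-20) / (1.381e-23 * 498.6) = 6.766
Step 4: P(E1)/P(E2) = exp(6.766) = 867.5

867.5


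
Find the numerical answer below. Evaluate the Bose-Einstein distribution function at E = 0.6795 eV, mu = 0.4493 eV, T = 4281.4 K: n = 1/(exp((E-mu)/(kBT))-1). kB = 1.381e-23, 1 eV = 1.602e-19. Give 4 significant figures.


Step 1: (E - mu) = 0.2302 eV
Step 2: x = (E-mu)*eV/(kB*T) = 0.2302*1.602e-19/(1.381e-23*4281.4) = 0.6237
Step 3: exp(x) = 1.866
Step 4: n = 1/(exp(x)-1) = 1.155

1.155


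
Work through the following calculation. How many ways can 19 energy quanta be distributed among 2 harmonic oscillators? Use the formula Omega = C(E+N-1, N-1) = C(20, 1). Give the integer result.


Step 1: Use binomial coefficient C(20, 1)
Step 2: Numerator = 20! / 19!
Step 3: Denominator = 1!
Step 4: Omega = 20

20


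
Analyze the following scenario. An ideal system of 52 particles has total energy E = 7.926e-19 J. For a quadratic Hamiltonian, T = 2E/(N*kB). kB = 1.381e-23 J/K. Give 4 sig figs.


Step 1: Numerator = 2*E = 2*7.926e-19 = 1.585e-18 J
Step 2: Denominator = N*kB = 52*1.381e-23 = 7.181e-22
Step 3: T = 1.585e-18 / 7.181e-22 = 2207 K

2207


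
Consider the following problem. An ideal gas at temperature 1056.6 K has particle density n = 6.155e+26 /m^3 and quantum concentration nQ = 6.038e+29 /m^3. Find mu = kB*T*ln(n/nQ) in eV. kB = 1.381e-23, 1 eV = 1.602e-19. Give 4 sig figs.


Step 1: n/nQ = 6.155e+26/6.038e+29 = 0.001019
Step 2: ln(n/nQ) = -6.889
Step 3: mu = kB*T*ln(n/nQ) = 1.459e-20*-6.889 = -1.005e-19 J
Step 4: Convert to eV: -1.005e-19/1.602e-19 = -0.6274 eV

-0.6274


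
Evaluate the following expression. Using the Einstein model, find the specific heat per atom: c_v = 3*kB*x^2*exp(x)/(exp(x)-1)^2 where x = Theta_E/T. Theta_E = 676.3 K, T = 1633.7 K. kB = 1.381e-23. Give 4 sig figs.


Step 1: x = Theta_E/T = 676.3/1633.7 = 0.414
Step 2: x^2 = 0.1714
Step 3: exp(x) = 1.513
Step 4: c_v = 3*1.381e-23*0.1714*1.513/(1.513-1)^2 = 4.084e-23

4.084e-23


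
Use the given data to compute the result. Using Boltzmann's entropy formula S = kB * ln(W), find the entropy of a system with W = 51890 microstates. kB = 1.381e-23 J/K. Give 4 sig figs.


Step 1: ln(W) = ln(51890) = 10.86
Step 2: S = kB * ln(W) = 1.381e-23 * 10.86
Step 3: S = 1.499e-22 J/K

1.499e-22


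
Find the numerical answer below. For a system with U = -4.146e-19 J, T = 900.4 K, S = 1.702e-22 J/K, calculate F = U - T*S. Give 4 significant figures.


Step 1: T*S = 900.4 * 1.702e-22 = 1.532e-19 J
Step 2: F = U - T*S = -4.146e-19 - 1.532e-19
Step 3: F = -5.678e-19 J

-5.678e-19


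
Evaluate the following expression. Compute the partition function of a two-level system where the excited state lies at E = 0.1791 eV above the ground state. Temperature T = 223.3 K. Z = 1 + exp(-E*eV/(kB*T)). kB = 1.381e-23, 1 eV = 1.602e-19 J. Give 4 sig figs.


Step 1: Compute beta*E = E*eV/(kB*T) = 0.1791*1.602e-19/(1.381e-23*223.3) = 9.304
Step 2: exp(-beta*E) = exp(-9.304) = 9.105e-05
Step 3: Z = 1 + 9.105e-05 = 1

1


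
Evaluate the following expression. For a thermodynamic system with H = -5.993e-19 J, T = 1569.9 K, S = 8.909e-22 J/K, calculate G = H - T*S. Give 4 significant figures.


Step 1: T*S = 1569.9 * 8.909e-22 = 1.399e-18 J
Step 2: G = H - T*S = -5.993e-19 - 1.399e-18
Step 3: G = -1.998e-18 J

-1.998e-18


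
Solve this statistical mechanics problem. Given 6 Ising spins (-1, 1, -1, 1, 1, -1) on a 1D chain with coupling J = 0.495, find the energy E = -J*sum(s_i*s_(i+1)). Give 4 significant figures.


Step 1: Nearest-neighbor products: -1, -1, -1, 1, -1
Step 2: Sum of products = -3
Step 3: E = -0.495 * -3 = 1.485

1.485


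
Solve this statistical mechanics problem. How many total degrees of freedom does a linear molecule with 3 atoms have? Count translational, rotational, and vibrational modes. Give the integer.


Step 1: Translational DOF = 3
Step 2: Rotational DOF (linear) = 2
Step 3: Vibrational DOF = 3*3 - 5 = 4
Step 4: Total = 3 + 2 + 4 = 9

9


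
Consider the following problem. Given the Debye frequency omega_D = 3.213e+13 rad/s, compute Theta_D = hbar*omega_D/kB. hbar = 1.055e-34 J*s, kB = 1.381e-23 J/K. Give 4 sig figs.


Step 1: hbar*omega_D = 1.055e-34 * 3.213e+13 = 3.39e-21 J
Step 2: Theta_D = 3.39e-21 / 1.381e-23
Step 3: Theta_D = 245.5 K

245.5


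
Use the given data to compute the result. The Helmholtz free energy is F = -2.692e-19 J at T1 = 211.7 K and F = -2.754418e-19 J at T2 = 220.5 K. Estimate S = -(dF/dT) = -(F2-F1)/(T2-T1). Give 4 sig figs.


Step 1: dF = F2 - F1 = -2.754418e-19 - (-2.692e-19) = -6.2418e-21 J
Step 2: dT = T2 - T1 = 220.5 - 211.7 = 8.8 K
Step 3: S = -dF/dT = -(-6.2418e-21)/8.8 = 7.093e-22 J/K

7.093e-22


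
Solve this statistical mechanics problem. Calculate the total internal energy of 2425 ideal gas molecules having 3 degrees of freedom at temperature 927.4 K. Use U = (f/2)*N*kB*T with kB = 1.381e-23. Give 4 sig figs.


Step 1: f/2 = 3/2 = 1.5
Step 2: N*kB*T = 2425*1.381e-23*927.4 = 3.106e-17
Step 3: U = 1.5 * 3.106e-17 = 4.659e-17 J

4.659e-17


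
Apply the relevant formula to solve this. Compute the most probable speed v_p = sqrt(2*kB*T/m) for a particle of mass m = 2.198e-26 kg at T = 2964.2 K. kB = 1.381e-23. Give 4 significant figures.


Step 1: Numerator = 2*kB*T = 2*1.381e-23*2964.2 = 8.187e-20
Step 2: Ratio = 8.187e-20 / 2.198e-26 = 3.725e+06
Step 3: v_p = sqrt(3.725e+06) = 1930 m/s

1930


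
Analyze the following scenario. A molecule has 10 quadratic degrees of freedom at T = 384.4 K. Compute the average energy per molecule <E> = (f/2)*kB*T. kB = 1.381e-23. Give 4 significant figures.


Step 1: f/2 = 10/2 = 5
Step 2: kB*T = 1.381e-23 * 384.4 = 5.309e-21
Step 3: <E> = 5 * 5.309e-21 = 2.654e-20 J

2.654e-20


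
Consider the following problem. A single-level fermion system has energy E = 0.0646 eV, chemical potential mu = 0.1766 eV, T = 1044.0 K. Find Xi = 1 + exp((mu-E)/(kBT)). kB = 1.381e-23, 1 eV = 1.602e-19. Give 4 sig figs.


Step 1: (mu - E) = 0.1766 - 0.0646 = 0.112 eV
Step 2: x = (mu-E)*eV/(kB*T) = 0.112*1.602e-19/(1.381e-23*1044.0) = 1.244
Step 3: exp(x) = 3.471
Step 4: Xi = 1 + 3.471 = 4.471

4.471


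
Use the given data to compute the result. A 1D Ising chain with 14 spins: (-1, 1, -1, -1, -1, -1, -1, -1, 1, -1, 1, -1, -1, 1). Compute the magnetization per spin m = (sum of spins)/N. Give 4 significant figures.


Step 1: Count up spins (+1): 4, down spins (-1): 10
Step 2: Total magnetization M = 4 - 10 = -6
Step 3: m = M/N = -6/14 = -0.4286

-0.4286


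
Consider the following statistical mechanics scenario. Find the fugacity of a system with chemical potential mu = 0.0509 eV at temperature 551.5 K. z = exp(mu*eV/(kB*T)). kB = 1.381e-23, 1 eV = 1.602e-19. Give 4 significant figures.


Step 1: Convert mu to Joules: 0.0509*1.602e-19 = 8.154e-21 J
Step 2: kB*T = 1.381e-23*551.5 = 7.616e-21 J
Step 3: mu/(kB*T) = 1.071
Step 4: z = exp(1.071) = 2.917

2.917


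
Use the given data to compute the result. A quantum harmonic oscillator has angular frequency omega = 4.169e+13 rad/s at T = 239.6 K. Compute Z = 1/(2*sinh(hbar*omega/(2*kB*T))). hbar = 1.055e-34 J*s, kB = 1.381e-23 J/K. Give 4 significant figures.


Step 1: Compute x = hbar*omega/(kB*T) = 1.055e-34*4.169e+13/(1.381e-23*239.6) = 1.329
Step 2: x/2 = 0.6646
Step 3: sinh(x/2) = 0.7146
Step 4: Z = 1/(2*0.7146) = 0.6997

0.6997


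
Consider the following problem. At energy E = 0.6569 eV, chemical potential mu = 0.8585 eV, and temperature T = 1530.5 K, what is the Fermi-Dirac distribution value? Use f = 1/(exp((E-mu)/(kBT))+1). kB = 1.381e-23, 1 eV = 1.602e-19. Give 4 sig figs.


Step 1: (E - mu) = 0.6569 - 0.8585 = -0.2016 eV
Step 2: Convert: (E-mu)*eV = -3.23e-20 J
Step 3: x = (E-mu)*eV/(kB*T) = -1.528
Step 4: f = 1/(exp(-1.528)+1) = 0.8217

0.8217


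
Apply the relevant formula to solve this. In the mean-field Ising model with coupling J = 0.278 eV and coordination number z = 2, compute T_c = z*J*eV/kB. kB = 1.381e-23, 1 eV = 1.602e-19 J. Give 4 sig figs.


Step 1: z*J = 2*0.278 = 0.556 eV
Step 2: Convert to Joules: 0.556*1.602e-19 = 8.907e-20 J
Step 3: T_c = 8.907e-20 / 1.381e-23 = 6450 K

6450


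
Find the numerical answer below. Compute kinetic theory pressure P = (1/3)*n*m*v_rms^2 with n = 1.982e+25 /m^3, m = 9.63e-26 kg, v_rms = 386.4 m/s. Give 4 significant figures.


Step 1: v_rms^2 = 386.4^2 = 1.493e+05
Step 2: n*m = 1.982e+25*9.63e-26 = 1.909
Step 3: P = (1/3)*1.909*1.493e+05 = 9.499e+04 Pa

9.499e+04


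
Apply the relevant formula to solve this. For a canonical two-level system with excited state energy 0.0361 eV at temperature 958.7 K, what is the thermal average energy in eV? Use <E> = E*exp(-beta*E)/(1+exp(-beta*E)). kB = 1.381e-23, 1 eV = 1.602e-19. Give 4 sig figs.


Step 1: beta*E = 0.0361*1.602e-19/(1.381e-23*958.7) = 0.4368
Step 2: exp(-beta*E) = 0.6461
Step 3: <E> = 0.0361*0.6461/(1+0.6461) = 0.01417 eV

0.01417


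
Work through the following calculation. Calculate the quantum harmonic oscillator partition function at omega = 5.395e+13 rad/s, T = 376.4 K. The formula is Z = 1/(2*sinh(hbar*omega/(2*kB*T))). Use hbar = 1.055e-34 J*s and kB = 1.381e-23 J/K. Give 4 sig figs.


Step 1: Compute x = hbar*omega/(kB*T) = 1.055e-34*5.395e+13/(1.381e-23*376.4) = 1.095
Step 2: x/2 = 0.5475
Step 3: sinh(x/2) = 0.5752
Step 4: Z = 1/(2*0.5752) = 0.8692

0.8692


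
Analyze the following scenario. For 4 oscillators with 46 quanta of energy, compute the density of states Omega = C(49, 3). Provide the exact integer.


Step 1: Use binomial coefficient C(49, 3)
Step 2: Numerator = 49! / 46!
Step 3: Denominator = 3!
Step 4: Omega = 18424

18424


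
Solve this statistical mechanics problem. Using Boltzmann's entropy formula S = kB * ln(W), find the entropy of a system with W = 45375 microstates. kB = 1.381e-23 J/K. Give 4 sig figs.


Step 1: ln(W) = ln(45375) = 10.72
Step 2: S = kB * ln(W) = 1.381e-23 * 10.72
Step 3: S = 1.481e-22 J/K

1.481e-22


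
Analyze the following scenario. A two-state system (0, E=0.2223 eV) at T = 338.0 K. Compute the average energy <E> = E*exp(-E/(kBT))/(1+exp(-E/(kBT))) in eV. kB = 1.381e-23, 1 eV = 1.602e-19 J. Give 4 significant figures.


Step 1: beta*E = 0.2223*1.602e-19/(1.381e-23*338.0) = 7.629
Step 2: exp(-beta*E) = 0.0004859
Step 3: <E> = 0.2223*0.0004859/(1+0.0004859) = 0.000108 eV

0.000108


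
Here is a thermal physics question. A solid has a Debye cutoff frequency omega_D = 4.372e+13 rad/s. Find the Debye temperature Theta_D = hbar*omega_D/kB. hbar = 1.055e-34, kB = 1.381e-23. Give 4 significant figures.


Step 1: hbar*omega_D = 1.055e-34 * 4.372e+13 = 4.612e-21 J
Step 2: Theta_D = 4.612e-21 / 1.381e-23
Step 3: Theta_D = 334 K

334


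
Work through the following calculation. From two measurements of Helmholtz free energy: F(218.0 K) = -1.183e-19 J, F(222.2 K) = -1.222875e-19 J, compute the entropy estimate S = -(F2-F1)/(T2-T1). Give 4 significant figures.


Step 1: dF = F2 - F1 = -1.222875e-19 - (-1.183e-19) = -3.9875e-21 J
Step 2: dT = T2 - T1 = 222.2 - 218.0 = 4.2 K
Step 3: S = -dF/dT = -(-3.9875e-21)/4.2 = 9.494e-22 J/K

9.494e-22


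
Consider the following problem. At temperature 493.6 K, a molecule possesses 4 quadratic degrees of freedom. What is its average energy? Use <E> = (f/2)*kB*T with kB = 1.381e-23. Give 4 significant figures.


Step 1: f/2 = 4/2 = 2
Step 2: kB*T = 1.381e-23 * 493.6 = 6.817e-21
Step 3: <E> = 2 * 6.817e-21 = 1.363e-20 J

1.363e-20


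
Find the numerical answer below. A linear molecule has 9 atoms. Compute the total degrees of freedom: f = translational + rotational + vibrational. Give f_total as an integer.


Step 1: Translational DOF = 3
Step 2: Rotational DOF (linear) = 2
Step 3: Vibrational DOF = 3*9 - 5 = 22
Step 4: Total = 3 + 2 + 22 = 27

27


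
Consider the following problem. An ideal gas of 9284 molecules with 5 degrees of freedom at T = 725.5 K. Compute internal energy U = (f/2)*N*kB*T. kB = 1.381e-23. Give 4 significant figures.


Step 1: f/2 = 5/2 = 2.5
Step 2: N*kB*T = 9284*1.381e-23*725.5 = 9.302e-17
Step 3: U = 2.5 * 9.302e-17 = 2.325e-16 J

2.325e-16


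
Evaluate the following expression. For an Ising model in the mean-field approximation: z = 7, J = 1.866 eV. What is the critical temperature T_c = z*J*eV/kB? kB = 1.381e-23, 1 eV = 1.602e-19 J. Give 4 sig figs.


Step 1: z*J = 7*1.866 = 13.06 eV
Step 2: Convert to Joules: 13.06*1.602e-19 = 2.093e-18 J
Step 3: T_c = 2.093e-18 / 1.381e-23 = 1.515e+05 K

1.515e+05


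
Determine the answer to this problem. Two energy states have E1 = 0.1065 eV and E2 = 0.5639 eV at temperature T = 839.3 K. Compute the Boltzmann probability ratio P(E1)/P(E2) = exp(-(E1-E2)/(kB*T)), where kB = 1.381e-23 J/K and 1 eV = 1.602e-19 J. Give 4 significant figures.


Step 1: Compute energy difference dE = E1 - E2 = 0.1065 - 0.5639 = -0.4574 eV
Step 2: Convert to Joules: dE_J = -0.4574 * 1.602e-19 = -7.328e-20 J
Step 3: Compute exponent = -dE_J / (kB * T) = -(-7.328e-20) / (1.381e-23 * 839.3) = 6.322
Step 4: P(E1)/P(E2) = exp(6.322) = 556.6

556.6


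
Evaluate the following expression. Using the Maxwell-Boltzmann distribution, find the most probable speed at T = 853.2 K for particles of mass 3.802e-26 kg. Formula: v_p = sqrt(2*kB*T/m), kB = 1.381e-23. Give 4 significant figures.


Step 1: Numerator = 2*kB*T = 2*1.381e-23*853.2 = 2.357e-20
Step 2: Ratio = 2.357e-20 / 3.802e-26 = 6.198e+05
Step 3: v_p = sqrt(6.198e+05) = 787.3 m/s

787.3


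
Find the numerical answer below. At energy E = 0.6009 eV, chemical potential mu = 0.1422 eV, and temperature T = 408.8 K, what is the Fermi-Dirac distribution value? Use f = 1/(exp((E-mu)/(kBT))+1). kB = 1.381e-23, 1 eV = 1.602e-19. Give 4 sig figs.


Step 1: (E - mu) = 0.6009 - 0.1422 = 0.4587 eV
Step 2: Convert: (E-mu)*eV = 7.348e-20 J
Step 3: x = (E-mu)*eV/(kB*T) = 13.02
Step 4: f = 1/(exp(13.02)+1) = 2.224e-06

2.224e-06


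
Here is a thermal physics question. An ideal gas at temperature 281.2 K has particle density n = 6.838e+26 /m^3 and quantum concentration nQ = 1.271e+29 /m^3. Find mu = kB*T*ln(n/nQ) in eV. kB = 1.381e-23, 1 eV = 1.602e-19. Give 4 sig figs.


Step 1: n/nQ = 6.838e+26/1.271e+29 = 0.00538
Step 2: ln(n/nQ) = -5.225
Step 3: mu = kB*T*ln(n/nQ) = 3.883e-21*-5.225 = -2.029e-20 J
Step 4: Convert to eV: -2.029e-20/1.602e-19 = -0.1267 eV

-0.1267


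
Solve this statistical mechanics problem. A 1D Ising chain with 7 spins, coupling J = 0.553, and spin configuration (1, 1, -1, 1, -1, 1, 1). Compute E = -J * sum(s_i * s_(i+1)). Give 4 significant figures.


Step 1: Nearest-neighbor products: 1, -1, -1, -1, -1, 1
Step 2: Sum of products = -2
Step 3: E = -0.553 * -2 = 1.106

1.106


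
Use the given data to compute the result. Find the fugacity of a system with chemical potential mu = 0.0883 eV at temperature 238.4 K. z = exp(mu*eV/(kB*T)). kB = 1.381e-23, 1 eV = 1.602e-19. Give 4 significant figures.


Step 1: Convert mu to Joules: 0.0883*1.602e-19 = 1.415e-20 J
Step 2: kB*T = 1.381e-23*238.4 = 3.292e-21 J
Step 3: mu/(kB*T) = 4.297
Step 4: z = exp(4.297) = 73.45

73.45


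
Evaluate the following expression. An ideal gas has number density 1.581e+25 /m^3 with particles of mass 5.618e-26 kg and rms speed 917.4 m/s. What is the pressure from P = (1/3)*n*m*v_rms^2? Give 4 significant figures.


Step 1: v_rms^2 = 917.4^2 = 8.416e+05
Step 2: n*m = 1.581e+25*5.618e-26 = 0.8882
Step 3: P = (1/3)*0.8882*8.416e+05 = 2.492e+05 Pa

2.492e+05


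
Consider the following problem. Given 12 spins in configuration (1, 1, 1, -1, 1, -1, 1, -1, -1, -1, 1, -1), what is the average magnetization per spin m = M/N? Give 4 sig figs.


Step 1: Count up spins (+1): 6, down spins (-1): 6
Step 2: Total magnetization M = 6 - 6 = 0
Step 3: m = M/N = 0/12 = 0

0


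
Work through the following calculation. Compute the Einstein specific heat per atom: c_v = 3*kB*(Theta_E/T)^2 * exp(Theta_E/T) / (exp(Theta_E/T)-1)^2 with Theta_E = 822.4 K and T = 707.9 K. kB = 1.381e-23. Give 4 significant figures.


Step 1: x = Theta_E/T = 822.4/707.9 = 1.162
Step 2: x^2 = 1.35
Step 3: exp(x) = 3.196
Step 4: c_v = 3*1.381e-23*1.35*3.196/(3.196-1)^2 = 3.707e-23

3.707e-23


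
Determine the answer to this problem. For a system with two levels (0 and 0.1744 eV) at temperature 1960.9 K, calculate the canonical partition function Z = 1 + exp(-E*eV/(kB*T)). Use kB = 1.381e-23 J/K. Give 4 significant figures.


Step 1: Compute beta*E = E*eV/(kB*T) = 0.1744*1.602e-19/(1.381e-23*1960.9) = 1.032
Step 2: exp(-beta*E) = exp(-1.032) = 0.3564
Step 3: Z = 1 + 0.3564 = 1.356

1.356


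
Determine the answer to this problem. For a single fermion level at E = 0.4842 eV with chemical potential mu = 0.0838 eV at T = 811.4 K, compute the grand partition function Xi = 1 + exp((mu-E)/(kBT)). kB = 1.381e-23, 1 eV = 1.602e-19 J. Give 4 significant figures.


Step 1: (mu - E) = 0.0838 - 0.4842 = -0.4004 eV
Step 2: x = (mu-E)*eV/(kB*T) = -0.4004*1.602e-19/(1.381e-23*811.4) = -5.724
Step 3: exp(x) = 0.003265
Step 4: Xi = 1 + 0.003265 = 1.003

1.003


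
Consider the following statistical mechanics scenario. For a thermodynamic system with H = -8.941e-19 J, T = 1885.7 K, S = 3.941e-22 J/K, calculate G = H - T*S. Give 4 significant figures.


Step 1: T*S = 1885.7 * 3.941e-22 = 7.432e-19 J
Step 2: G = H - T*S = -8.941e-19 - 7.432e-19
Step 3: G = -1.637e-18 J

-1.637e-18


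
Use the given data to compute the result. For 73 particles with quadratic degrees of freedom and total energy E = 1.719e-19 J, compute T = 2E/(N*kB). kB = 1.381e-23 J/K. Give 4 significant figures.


Step 1: Numerator = 2*E = 2*1.719e-19 = 3.438e-19 J
Step 2: Denominator = N*kB = 73*1.381e-23 = 1.008e-21
Step 3: T = 3.438e-19 / 1.008e-21 = 341 K

341


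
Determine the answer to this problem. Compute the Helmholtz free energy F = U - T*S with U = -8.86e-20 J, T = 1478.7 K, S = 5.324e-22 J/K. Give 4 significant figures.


Step 1: T*S = 1478.7 * 5.324e-22 = 7.873e-19 J
Step 2: F = U - T*S = -8.86e-20 - 7.873e-19
Step 3: F = -8.759e-19 J

-8.759e-19


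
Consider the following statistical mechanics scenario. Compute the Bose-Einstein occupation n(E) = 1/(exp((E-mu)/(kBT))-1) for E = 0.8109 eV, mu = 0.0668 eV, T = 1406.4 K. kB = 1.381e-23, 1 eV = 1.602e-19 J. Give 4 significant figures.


Step 1: (E - mu) = 0.7441 eV
Step 2: x = (E-mu)*eV/(kB*T) = 0.7441*1.602e-19/(1.381e-23*1406.4) = 6.137
Step 3: exp(x) = 462.9
Step 4: n = 1/(exp(x)-1) = 0.002165

0.002165


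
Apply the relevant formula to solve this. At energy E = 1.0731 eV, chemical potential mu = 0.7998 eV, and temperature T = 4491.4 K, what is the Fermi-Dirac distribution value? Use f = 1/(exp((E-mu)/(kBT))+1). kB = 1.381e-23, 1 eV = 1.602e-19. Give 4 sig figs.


Step 1: (E - mu) = 1.0731 - 0.7998 = 0.2733 eV
Step 2: Convert: (E-mu)*eV = 4.378e-20 J
Step 3: x = (E-mu)*eV/(kB*T) = 0.7059
Step 4: f = 1/(exp(0.7059)+1) = 0.3305

0.3305


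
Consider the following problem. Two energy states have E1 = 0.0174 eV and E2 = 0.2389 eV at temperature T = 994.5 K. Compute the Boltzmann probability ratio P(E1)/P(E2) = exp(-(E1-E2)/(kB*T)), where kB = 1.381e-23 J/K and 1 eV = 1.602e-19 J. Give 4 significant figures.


Step 1: Compute energy difference dE = E1 - E2 = 0.0174 - 0.2389 = -0.2215 eV
Step 2: Convert to Joules: dE_J = -0.2215 * 1.602e-19 = -3.548e-20 J
Step 3: Compute exponent = -dE_J / (kB * T) = -(-3.548e-20) / (1.381e-23 * 994.5) = 2.584
Step 4: P(E1)/P(E2) = exp(2.584) = 13.25

13.25


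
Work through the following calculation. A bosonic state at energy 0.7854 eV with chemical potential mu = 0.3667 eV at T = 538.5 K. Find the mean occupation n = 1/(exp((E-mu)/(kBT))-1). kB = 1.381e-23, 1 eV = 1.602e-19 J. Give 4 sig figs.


Step 1: (E - mu) = 0.4187 eV
Step 2: x = (E-mu)*eV/(kB*T) = 0.4187*1.602e-19/(1.381e-23*538.5) = 9.02
Step 3: exp(x) = 8263
Step 4: n = 1/(exp(x)-1) = 0.000121

0.000121


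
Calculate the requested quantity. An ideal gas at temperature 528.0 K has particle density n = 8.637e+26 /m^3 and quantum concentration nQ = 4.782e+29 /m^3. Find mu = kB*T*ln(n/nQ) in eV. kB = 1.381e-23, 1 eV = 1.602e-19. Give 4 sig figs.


Step 1: n/nQ = 8.637e+26/4.782e+29 = 0.001806
Step 2: ln(n/nQ) = -6.317
Step 3: mu = kB*T*ln(n/nQ) = 7.292e-21*-6.317 = -4.606e-20 J
Step 4: Convert to eV: -4.606e-20/1.602e-19 = -0.2875 eV

-0.2875


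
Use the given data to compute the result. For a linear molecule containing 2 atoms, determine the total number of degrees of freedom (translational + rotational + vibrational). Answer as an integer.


Step 1: Translational DOF = 3
Step 2: Rotational DOF (linear) = 2
Step 3: Vibrational DOF = 3*2 - 5 = 1
Step 4: Total = 3 + 2 + 1 = 6

6


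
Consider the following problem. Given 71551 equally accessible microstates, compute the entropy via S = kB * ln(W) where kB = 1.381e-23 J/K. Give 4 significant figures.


Step 1: ln(W) = ln(71551) = 11.18
Step 2: S = kB * ln(W) = 1.381e-23 * 11.18
Step 3: S = 1.544e-22 J/K

1.544e-22


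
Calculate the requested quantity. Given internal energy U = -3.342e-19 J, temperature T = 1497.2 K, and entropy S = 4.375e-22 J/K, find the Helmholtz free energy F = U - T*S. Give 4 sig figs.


Step 1: T*S = 1497.2 * 4.375e-22 = 6.55e-19 J
Step 2: F = U - T*S = -3.342e-19 - 6.55e-19
Step 3: F = -9.892e-19 J

-9.892e-19


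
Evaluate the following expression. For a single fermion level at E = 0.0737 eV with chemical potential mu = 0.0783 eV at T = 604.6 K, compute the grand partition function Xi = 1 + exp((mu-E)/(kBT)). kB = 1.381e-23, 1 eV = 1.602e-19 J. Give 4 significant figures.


Step 1: (mu - E) = 0.0783 - 0.0737 = 0.0046 eV
Step 2: x = (mu-E)*eV/(kB*T) = 0.0046*1.602e-19/(1.381e-23*604.6) = 0.08826
Step 3: exp(x) = 1.092
Step 4: Xi = 1 + 1.092 = 2.092

2.092


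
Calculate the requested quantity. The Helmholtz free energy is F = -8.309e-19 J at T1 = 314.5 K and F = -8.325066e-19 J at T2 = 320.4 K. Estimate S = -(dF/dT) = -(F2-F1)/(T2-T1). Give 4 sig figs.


Step 1: dF = F2 - F1 = -8.325066e-19 - (-8.309e-19) = -1.6066e-21 J
Step 2: dT = T2 - T1 = 320.4 - 314.5 = 5.9 K
Step 3: S = -dF/dT = -(-1.6066e-21)/5.9 = 2.723e-22 J/K

2.723e-22


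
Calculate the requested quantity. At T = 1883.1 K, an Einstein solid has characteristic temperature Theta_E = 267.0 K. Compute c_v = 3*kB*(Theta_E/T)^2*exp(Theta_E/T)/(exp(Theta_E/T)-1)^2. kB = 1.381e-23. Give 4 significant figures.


Step 1: x = Theta_E/T = 267.0/1883.1 = 0.1418
Step 2: x^2 = 0.0201
Step 3: exp(x) = 1.152
Step 4: c_v = 3*1.381e-23*0.0201*1.152/(1.152-1)^2 = 4.136e-23

4.136e-23


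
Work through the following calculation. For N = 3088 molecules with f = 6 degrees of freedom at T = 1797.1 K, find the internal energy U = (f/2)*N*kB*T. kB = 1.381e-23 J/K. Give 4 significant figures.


Step 1: f/2 = 6/2 = 3.0
Step 2: N*kB*T = 3088*1.381e-23*1797.1 = 7.664e-17
Step 3: U = 3.0 * 7.664e-17 = 2.299e-16 J

2.299e-16


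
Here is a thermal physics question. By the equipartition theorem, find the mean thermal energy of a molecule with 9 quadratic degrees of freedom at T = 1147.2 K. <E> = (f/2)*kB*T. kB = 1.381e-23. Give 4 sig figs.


Step 1: f/2 = 9/2 = 4.5
Step 2: kB*T = 1.381e-23 * 1147.2 = 1.584e-20
Step 3: <E> = 4.5 * 1.584e-20 = 7.129e-20 J

7.129e-20


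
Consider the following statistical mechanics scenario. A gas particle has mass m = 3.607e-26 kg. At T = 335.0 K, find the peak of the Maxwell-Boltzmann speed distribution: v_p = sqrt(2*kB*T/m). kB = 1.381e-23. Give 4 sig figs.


Step 1: Numerator = 2*kB*T = 2*1.381e-23*335.0 = 9.253e-21
Step 2: Ratio = 9.253e-21 / 3.607e-26 = 2.565e+05
Step 3: v_p = sqrt(2.565e+05) = 506.5 m/s

506.5
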